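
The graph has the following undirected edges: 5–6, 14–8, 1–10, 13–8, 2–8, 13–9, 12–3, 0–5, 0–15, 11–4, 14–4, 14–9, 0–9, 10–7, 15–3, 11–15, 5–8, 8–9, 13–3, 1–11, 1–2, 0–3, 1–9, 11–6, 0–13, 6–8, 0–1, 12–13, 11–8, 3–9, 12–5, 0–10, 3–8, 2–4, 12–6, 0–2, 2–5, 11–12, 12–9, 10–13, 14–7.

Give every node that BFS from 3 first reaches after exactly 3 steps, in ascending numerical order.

4, 7

Level 0: 3
Level 1: 0, 8, 9, 12, 13, 15
Level 2: 1, 2, 5, 6, 10, 11, 14
Level 3: 4, 7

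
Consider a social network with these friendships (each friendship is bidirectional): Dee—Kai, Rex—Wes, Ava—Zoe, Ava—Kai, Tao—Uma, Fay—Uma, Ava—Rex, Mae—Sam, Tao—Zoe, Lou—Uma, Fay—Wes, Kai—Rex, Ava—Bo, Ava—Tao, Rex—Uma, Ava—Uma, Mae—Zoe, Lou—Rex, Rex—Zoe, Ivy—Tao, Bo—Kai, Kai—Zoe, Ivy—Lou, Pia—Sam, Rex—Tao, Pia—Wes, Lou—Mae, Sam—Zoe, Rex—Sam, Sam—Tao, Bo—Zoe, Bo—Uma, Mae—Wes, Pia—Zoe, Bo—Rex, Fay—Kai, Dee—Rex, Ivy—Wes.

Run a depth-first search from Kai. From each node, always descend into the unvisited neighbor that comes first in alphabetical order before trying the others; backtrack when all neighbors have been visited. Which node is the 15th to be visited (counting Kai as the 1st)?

Zoe

Visit Kai
Kai → Ava
Ava → Bo
Bo → Rex
Rex → Dee
Rex → Lou
Lou → Ivy
Ivy → Tao
Tao → Sam
Sam → Mae
Mae → Wes
Wes → Fay
Fay → Uma
Wes → Pia
Pia → Zoe

Visit order: Kai, Ava, Bo, Rex, Dee, Lou, Ivy, Tao, Sam, Mae, Wes, Fay, Uma, Pia, Zoe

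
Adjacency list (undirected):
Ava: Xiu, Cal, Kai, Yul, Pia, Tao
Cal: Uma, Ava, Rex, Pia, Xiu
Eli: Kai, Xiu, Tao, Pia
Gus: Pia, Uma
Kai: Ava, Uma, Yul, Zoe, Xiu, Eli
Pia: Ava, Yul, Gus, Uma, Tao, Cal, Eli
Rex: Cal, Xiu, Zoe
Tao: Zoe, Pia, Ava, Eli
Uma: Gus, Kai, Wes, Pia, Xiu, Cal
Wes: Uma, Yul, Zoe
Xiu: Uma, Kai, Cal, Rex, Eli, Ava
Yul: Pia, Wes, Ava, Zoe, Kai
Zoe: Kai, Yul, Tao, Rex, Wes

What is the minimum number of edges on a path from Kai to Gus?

2

Level 0: Kai
Level 1: Ava, Eli, Uma, Xiu, Yul, Zoe
Level 2: Cal, Gus, Pia, Rex, Tao, Wes
Gus first appears at level 2.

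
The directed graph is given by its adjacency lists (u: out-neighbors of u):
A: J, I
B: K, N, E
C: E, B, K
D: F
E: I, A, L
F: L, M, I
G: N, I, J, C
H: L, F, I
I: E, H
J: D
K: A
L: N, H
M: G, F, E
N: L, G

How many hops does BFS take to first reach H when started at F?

2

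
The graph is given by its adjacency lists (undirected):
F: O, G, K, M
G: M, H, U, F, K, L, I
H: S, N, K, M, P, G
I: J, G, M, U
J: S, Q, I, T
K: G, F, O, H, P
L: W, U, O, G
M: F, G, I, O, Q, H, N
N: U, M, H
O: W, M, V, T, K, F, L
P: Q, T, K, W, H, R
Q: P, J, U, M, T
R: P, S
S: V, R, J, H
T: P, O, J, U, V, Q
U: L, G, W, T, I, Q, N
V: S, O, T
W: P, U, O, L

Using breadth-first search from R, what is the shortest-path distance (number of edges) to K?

2

Level 0: R
Level 1: P, S
Level 2: H, J, K, Q, T, V, W
Level 3: F, G, I, L, M, N, O, U
K first appears at level 2.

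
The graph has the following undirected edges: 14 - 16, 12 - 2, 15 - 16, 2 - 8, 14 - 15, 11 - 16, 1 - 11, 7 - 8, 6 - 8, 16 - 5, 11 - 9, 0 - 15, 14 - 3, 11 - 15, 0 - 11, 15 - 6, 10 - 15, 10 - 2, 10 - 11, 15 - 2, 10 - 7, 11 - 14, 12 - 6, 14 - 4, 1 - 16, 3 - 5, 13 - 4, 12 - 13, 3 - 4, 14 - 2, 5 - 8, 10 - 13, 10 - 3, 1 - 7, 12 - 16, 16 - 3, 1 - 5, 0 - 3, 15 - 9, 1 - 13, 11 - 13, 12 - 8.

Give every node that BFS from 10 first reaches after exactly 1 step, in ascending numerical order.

Level 0: 10
Level 1: 2, 3, 7, 11, 13, 15
Level 2: 0, 1, 4, 5, 6, 8, 9, 12, 14, 16

2, 3, 7, 11, 13, 15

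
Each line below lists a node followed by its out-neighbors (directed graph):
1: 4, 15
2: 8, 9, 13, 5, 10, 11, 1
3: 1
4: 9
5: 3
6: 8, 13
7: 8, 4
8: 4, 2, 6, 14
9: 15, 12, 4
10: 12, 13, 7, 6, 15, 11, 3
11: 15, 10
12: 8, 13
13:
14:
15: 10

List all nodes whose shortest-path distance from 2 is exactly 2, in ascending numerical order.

Level 0: 2
Level 1: 1, 5, 8, 9, 10, 11, 13
Level 2: 3, 4, 6, 7, 12, 14, 15

3, 4, 6, 7, 12, 14, 15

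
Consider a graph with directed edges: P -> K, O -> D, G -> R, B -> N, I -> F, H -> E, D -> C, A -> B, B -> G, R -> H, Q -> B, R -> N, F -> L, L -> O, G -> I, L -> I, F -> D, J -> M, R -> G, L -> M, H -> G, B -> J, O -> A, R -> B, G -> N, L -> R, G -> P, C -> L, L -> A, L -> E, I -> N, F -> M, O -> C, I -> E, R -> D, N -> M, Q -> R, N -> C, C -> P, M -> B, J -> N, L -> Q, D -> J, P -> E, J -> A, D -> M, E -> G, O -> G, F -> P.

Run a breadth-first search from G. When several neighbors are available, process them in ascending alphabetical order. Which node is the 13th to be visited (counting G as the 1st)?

H

Visit G; enqueue I, N, P, R → queue [I, N, P, R]
Visit I; enqueue E, F → queue [N, P, R, E, F]
Visit N; enqueue C, M → queue [P, R, E, F, C, M]
Visit P; enqueue K → queue [R, E, F, C, M, K]
Visit R; enqueue B, D, H → queue [E, F, C, M, K, B, D, H]
Visit E → queue [F, C, M, K, B, D, H]
Visit F; enqueue L → queue [C, M, K, B, D, H, L]
Visit C → queue [M, K, B, D, H, L]
Visit M → queue [K, B, D, H, L]
Visit K → queue [B, D, H, L]
Visit B; enqueue J → queue [D, H, L, J]
Visit D → queue [H, L, J]
Visit H → queue [L, J]
Visit L; enqueue A, O, Q → queue [J, A, O, Q]
Visit J → queue [A, O, Q]
Visit A → queue [O, Q]
Visit O → queue [Q]
Visit Q → queue []

Visit order: G, I, N, P, R, E, F, C, M, K, B, D, H, L, J, A, O, Q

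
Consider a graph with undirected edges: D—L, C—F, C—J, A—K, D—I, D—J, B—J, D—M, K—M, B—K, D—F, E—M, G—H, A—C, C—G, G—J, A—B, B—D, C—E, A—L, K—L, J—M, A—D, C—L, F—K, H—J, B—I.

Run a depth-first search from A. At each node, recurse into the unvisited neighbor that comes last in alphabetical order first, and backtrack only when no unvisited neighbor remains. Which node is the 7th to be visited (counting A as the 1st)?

G

Visit A
A → L
L → K
K → M
M → J
J → H
H → G
G → C
C → F
F → D
D → I
I → B
C → E

Visit order: A, L, K, M, J, H, G, C, F, D, I, B, E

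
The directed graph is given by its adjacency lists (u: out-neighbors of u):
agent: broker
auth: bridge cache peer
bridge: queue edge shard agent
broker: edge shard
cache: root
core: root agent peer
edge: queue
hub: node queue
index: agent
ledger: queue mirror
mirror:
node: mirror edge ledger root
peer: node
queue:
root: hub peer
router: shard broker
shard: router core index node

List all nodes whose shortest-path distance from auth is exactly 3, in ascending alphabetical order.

Level 0: auth
Level 1: bridge, cache, peer
Level 2: agent, edge, node, queue, root, shard
Level 3: broker, core, hub, index, ledger, mirror, router

broker, core, hub, index, ledger, mirror, router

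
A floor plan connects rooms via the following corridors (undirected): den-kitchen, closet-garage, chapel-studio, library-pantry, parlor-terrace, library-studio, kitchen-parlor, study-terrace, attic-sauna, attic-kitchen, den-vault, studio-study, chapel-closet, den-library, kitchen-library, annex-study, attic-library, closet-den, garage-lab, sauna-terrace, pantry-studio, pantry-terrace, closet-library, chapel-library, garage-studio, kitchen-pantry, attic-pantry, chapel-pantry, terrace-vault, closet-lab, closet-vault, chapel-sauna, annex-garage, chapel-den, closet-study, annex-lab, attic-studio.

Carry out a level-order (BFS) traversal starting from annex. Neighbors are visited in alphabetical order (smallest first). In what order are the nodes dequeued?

annex, garage, lab, study, closet, studio, terrace, chapel, den, library, vault, attic, pantry, parlor, sauna, kitchen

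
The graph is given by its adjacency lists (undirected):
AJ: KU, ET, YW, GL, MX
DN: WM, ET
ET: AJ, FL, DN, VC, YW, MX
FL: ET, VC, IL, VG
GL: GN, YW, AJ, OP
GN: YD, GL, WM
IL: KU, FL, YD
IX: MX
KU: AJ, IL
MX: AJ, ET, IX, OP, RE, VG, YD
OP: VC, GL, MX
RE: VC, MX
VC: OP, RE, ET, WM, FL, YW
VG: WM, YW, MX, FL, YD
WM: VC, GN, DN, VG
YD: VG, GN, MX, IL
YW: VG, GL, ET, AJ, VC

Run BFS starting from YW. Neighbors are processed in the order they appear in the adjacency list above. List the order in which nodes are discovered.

YW VG GL ET AJ VC WM MX FL YD GN OP DN KU RE IX IL

Visit YW; enqueue VG, GL, ET, AJ, VC → queue [VG, GL, ET, AJ, VC]
Visit VG; enqueue WM, MX, FL, YD → queue [GL, ET, AJ, VC, WM, MX, FL, YD]
Visit GL; enqueue GN, OP → queue [ET, AJ, VC, WM, MX, FL, YD, GN, OP]
Visit ET; enqueue DN → queue [AJ, VC, WM, MX, FL, YD, GN, OP, DN]
Visit AJ; enqueue KU → queue [VC, WM, MX, FL, YD, GN, OP, DN, KU]
Visit VC; enqueue RE → queue [WM, MX, FL, YD, GN, OP, DN, KU, RE]
Visit WM → queue [MX, FL, YD, GN, OP, DN, KU, RE]
Visit MX; enqueue IX → queue [FL, YD, GN, OP, DN, KU, RE, IX]
Visit FL; enqueue IL → queue [YD, GN, OP, DN, KU, RE, IX, IL]
Visit YD → queue [GN, OP, DN, KU, RE, IX, IL]
Visit GN → queue [OP, DN, KU, RE, IX, IL]
Visit OP → queue [DN, KU, RE, IX, IL]
Visit DN → queue [KU, RE, IX, IL]
Visit KU → queue [RE, IX, IL]
Visit RE → queue [IX, IL]
Visit IX → queue [IL]
Visit IL → queue []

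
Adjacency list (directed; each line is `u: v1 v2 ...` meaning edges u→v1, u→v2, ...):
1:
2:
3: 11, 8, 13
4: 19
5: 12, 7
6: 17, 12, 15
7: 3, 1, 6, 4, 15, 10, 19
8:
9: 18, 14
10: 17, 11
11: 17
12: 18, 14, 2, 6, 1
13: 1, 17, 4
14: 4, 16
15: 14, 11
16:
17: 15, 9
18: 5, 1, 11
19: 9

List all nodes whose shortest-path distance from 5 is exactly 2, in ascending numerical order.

Level 0: 5
Level 1: 7, 12
Level 2: 1, 2, 3, 4, 6, 10, 14, 15, 18, 19
Level 3: 8, 9, 11, 13, 16, 17

1, 2, 3, 4, 6, 10, 14, 15, 18, 19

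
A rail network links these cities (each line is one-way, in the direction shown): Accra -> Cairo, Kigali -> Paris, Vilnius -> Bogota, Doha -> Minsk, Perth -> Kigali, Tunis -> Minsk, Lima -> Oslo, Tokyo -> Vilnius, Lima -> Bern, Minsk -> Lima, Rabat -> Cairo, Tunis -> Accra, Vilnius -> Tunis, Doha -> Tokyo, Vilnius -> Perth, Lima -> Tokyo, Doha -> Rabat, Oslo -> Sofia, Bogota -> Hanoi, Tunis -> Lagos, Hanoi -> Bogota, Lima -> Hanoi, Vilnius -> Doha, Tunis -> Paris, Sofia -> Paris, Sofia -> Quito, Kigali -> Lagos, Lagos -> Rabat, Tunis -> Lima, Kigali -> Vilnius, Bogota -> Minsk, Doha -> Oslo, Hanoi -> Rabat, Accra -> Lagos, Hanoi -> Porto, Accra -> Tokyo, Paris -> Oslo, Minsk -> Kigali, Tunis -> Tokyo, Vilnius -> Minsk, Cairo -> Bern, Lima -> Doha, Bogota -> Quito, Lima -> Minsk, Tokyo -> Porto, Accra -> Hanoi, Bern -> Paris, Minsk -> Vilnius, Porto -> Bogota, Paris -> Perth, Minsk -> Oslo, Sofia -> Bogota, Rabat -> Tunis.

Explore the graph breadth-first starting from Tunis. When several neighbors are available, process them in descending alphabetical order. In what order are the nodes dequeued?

Tunis, Tokyo, Paris, Minsk, Lima, Lagos, Accra, Vilnius, Porto, Perth, Oslo, Kigali, Hanoi, Doha, Bern, Rabat, Cairo, Bogota, Sofia, Quito

Visit Tunis; enqueue Tokyo, Paris, Minsk, Lima, Lagos, Accra → queue [Tokyo, Paris, Minsk, Lima, Lagos, Accra]
Visit Tokyo; enqueue Vilnius, Porto → queue [Paris, Minsk, Lima, Lagos, Accra, Vilnius, Porto]
Visit Paris; enqueue Perth, Oslo → queue [Minsk, Lima, Lagos, Accra, Vilnius, Porto, Perth, Oslo]
Visit Minsk; enqueue Kigali → queue [Lima, Lagos, Accra, Vilnius, Porto, Perth, Oslo, Kigali]
Visit Lima; enqueue Hanoi, Doha, Bern → queue [Lagos, Accra, Vilnius, Porto, Perth, Oslo, Kigali, Hanoi, Doha, Bern]
Visit Lagos; enqueue Rabat → queue [Accra, Vilnius, Porto, Perth, Oslo, Kigali, Hanoi, Doha, Bern, Rabat]
Visit Accra; enqueue Cairo → queue [Vilnius, Porto, Perth, Oslo, Kigali, Hanoi, Doha, Bern, Rabat, Cairo]
Visit Vilnius; enqueue Bogota → queue [Porto, Perth, Oslo, Kigali, Hanoi, Doha, Bern, Rabat, Cairo, Bogota]
Visit Porto → queue [Perth, Oslo, Kigali, Hanoi, Doha, Bern, Rabat, Cairo, Bogota]
Visit Perth → queue [Oslo, Kigali, Hanoi, Doha, Bern, Rabat, Cairo, Bogota]
Visit Oslo; enqueue Sofia → queue [Kigali, Hanoi, Doha, Bern, Rabat, Cairo, Bogota, Sofia]
Visit Kigali → queue [Hanoi, Doha, Bern, Rabat, Cairo, Bogota, Sofia]
Visit Hanoi → queue [Doha, Bern, Rabat, Cairo, Bogota, Sofia]
Visit Doha → queue [Bern, Rabat, Cairo, Bogota, Sofia]
Visit Bern → queue [Rabat, Cairo, Bogota, Sofia]
Visit Rabat → queue [Cairo, Bogota, Sofia]
Visit Cairo → queue [Bogota, Sofia]
Visit Bogota; enqueue Quito → queue [Sofia, Quito]
Visit Sofia → queue [Quito]
Visit Quito → queue []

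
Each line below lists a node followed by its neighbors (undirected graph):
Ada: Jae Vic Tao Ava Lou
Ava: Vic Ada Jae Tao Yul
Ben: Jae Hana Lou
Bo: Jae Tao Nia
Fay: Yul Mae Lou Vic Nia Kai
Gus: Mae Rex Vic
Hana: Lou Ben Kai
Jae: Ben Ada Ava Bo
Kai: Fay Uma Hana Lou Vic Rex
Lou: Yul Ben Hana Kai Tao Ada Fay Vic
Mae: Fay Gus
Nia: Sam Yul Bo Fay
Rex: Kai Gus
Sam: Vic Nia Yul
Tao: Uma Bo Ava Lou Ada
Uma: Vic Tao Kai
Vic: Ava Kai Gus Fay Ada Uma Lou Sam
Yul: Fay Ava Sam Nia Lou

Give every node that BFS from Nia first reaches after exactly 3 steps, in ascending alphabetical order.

Level 0: Nia
Level 1: Bo, Fay, Sam, Yul
Level 2: Ava, Jae, Kai, Lou, Mae, Tao, Vic
Level 3: Ada, Ben, Gus, Hana, Rex, Uma

Ada, Ben, Gus, Hana, Rex, Uma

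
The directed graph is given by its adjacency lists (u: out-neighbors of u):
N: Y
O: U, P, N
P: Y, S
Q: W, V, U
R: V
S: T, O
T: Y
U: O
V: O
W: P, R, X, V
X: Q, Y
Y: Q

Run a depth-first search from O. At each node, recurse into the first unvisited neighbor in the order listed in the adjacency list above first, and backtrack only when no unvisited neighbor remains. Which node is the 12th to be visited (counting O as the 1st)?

Visit O
O → U
O → P
P → Y
Y → Q
Q → W
W → R
R → V
W → X
P → S
S → T
O → N

Visit order: O, U, P, Y, Q, W, R, V, X, S, T, N

N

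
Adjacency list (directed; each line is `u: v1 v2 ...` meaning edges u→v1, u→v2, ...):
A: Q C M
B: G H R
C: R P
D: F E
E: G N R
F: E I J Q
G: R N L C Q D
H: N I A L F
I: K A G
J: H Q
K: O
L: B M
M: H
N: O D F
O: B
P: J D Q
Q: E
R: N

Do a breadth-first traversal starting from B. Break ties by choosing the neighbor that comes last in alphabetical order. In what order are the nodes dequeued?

B -> R -> H -> G -> N -> L -> I -> F -> A -> Q -> D -> C -> O -> M -> K -> J -> E -> P

Visit B; enqueue R, H, G → queue [R, H, G]
Visit R; enqueue N → queue [H, G, N]
Visit H; enqueue L, I, F, A → queue [G, N, L, I, F, A]
Visit G; enqueue Q, D, C → queue [N, L, I, F, A, Q, D, C]
Visit N; enqueue O → queue [L, I, F, A, Q, D, C, O]
Visit L; enqueue M → queue [I, F, A, Q, D, C, O, M]
Visit I; enqueue K → queue [F, A, Q, D, C, O, M, K]
Visit F; enqueue J, E → queue [A, Q, D, C, O, M, K, J, E]
Visit A → queue [Q, D, C, O, M, K, J, E]
Visit Q → queue [D, C, O, M, K, J, E]
Visit D → queue [C, O, M, K, J, E]
Visit C; enqueue P → queue [O, M, K, J, E, P]
Visit O → queue [M, K, J, E, P]
Visit M → queue [K, J, E, P]
Visit K → queue [J, E, P]
Visit J → queue [E, P]
Visit E → queue [P]
Visit P → queue []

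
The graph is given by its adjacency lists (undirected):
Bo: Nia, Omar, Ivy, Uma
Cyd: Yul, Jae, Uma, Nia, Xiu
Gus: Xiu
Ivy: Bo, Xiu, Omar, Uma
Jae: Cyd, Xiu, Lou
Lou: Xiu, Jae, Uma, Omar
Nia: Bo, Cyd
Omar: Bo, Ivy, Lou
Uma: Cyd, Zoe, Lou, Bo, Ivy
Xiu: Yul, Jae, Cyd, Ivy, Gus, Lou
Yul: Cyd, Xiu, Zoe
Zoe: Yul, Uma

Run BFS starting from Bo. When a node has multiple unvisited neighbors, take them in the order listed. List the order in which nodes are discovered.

Bo -> Nia -> Omar -> Ivy -> Uma -> Cyd -> Lou -> Xiu -> Zoe -> Yul -> Jae -> Gus

Visit Bo; enqueue Nia, Omar, Ivy, Uma → queue [Nia, Omar, Ivy, Uma]
Visit Nia; enqueue Cyd → queue [Omar, Ivy, Uma, Cyd]
Visit Omar; enqueue Lou → queue [Ivy, Uma, Cyd, Lou]
Visit Ivy; enqueue Xiu → queue [Uma, Cyd, Lou, Xiu]
Visit Uma; enqueue Zoe → queue [Cyd, Lou, Xiu, Zoe]
Visit Cyd; enqueue Yul, Jae → queue [Lou, Xiu, Zoe, Yul, Jae]
Visit Lou → queue [Xiu, Zoe, Yul, Jae]
Visit Xiu; enqueue Gus → queue [Zoe, Yul, Jae, Gus]
Visit Zoe → queue [Yul, Jae, Gus]
Visit Yul → queue [Jae, Gus]
Visit Jae → queue [Gus]
Visit Gus → queue []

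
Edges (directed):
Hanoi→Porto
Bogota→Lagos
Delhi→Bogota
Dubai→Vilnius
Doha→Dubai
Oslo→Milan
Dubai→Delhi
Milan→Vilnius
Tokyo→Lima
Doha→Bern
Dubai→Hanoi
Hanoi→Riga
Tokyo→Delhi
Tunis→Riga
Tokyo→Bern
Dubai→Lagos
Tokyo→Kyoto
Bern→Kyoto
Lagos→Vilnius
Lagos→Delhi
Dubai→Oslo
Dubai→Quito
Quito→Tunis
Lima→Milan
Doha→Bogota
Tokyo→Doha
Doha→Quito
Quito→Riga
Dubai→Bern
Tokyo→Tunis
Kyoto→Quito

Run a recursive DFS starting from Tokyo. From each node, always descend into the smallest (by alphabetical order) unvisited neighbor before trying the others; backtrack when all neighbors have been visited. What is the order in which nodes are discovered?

Visit Tokyo
Tokyo → Bern
Bern → Kyoto
Kyoto → Quito
Quito → Riga
Quito → Tunis
Tokyo → Delhi
Delhi → Bogota
Bogota → Lagos
Lagos → Vilnius
Tokyo → Doha
Doha → Dubai
Dubai → Hanoi
Hanoi → Porto
Dubai → Oslo
Oslo → Milan
Tokyo → Lima

Tokyo Bern Kyoto Quito Riga Tunis Delhi Bogota Lagos Vilnius Doha Dubai Hanoi Porto Oslo Milan Lima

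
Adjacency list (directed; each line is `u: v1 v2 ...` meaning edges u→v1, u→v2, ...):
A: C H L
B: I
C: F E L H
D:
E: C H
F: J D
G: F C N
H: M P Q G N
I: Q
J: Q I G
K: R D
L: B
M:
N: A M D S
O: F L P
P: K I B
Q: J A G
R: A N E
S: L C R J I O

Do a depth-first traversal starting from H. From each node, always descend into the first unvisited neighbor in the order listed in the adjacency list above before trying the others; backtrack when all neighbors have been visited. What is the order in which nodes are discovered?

Visit H
H → M
H → P
P → K
K → R
R → A
A → C
C → F
F → J
J → Q
Q → G
G → N
N → D
N → S
S → L
L → B
B → I
S → O
C → E

H, M, P, K, R, A, C, F, J, Q, G, N, D, S, L, B, I, O, E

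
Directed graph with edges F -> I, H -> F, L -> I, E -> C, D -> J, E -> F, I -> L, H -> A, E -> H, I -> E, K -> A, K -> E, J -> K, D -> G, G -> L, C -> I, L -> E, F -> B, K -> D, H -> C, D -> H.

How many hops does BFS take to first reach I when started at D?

3

Level 0: D
Level 1: G, H, J
Level 2: A, C, F, K, L
Level 3: B, E, I
I first appears at level 3.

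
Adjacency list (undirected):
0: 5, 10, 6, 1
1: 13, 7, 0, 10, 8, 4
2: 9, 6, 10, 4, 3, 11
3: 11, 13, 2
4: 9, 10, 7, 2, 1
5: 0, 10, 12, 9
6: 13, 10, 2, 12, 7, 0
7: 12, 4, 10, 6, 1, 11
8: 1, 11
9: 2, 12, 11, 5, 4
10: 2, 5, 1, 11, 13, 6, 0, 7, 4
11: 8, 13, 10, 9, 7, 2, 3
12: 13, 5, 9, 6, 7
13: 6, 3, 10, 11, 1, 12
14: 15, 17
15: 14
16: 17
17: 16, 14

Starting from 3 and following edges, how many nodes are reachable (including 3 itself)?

BFS from 3 visits: 3, 11, 13, 2, 8, 10, 9, 7, 6, 1, 12, 4, 5, 0
Reachable nodes: 14 of 18 total.

14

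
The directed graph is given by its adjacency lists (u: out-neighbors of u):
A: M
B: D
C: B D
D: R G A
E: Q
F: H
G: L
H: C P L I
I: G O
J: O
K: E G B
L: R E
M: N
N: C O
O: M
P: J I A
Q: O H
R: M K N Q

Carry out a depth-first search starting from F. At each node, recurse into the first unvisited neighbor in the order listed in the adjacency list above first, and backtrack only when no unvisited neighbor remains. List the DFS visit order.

F, H, C, B, D, R, M, N, O, K, E, Q, G, L, A, P, J, I

Visit F
F → H
H → C
C → B
B → D
D → R
R → M
M → N
N → O
R → K
K → E
E → Q
K → G
G → L
D → A
H → P
P → J
P → I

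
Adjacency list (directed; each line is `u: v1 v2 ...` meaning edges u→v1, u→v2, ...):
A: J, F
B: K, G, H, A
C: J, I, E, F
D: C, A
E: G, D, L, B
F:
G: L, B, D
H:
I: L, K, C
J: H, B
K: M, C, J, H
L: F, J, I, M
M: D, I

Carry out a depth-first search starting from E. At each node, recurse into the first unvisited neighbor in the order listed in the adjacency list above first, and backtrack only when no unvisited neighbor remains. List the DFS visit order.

E -> G -> L -> F -> J -> H -> B -> K -> M -> D -> C -> I -> A

Visit E
E → G
G → L
L → F
L → J
J → H
J → B
B → K
K → M
M → D
D → C
C → I
D → A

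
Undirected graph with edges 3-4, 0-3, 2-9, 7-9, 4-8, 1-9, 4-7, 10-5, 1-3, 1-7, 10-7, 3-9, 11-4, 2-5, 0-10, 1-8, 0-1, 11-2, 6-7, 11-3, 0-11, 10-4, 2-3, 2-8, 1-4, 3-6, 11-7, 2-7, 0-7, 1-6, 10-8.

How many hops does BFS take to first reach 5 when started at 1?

3

Level 0: 1
Level 1: 0, 3, 4, 6, 7, 8, 9
Level 2: 2, 10, 11
Level 3: 5
5 first appears at level 3.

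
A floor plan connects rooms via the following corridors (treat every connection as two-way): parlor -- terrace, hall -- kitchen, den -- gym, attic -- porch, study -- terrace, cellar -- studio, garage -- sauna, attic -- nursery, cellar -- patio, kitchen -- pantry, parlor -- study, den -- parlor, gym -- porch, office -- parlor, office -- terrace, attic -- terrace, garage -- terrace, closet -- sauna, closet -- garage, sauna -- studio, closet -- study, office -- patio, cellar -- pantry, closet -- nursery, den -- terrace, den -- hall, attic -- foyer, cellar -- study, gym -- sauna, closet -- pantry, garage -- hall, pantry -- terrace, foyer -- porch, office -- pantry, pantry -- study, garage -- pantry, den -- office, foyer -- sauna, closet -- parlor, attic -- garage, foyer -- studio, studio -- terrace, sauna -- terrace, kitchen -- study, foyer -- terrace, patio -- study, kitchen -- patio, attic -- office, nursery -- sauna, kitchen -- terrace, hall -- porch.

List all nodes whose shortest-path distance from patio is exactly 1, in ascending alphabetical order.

cellar, kitchen, office, study

Level 0: patio
Level 1: cellar, kitchen, office, study
Level 2: attic, closet, den, hall, pantry, parlor, studio, terrace
Level 3: foyer, garage, gym, nursery, porch, sauna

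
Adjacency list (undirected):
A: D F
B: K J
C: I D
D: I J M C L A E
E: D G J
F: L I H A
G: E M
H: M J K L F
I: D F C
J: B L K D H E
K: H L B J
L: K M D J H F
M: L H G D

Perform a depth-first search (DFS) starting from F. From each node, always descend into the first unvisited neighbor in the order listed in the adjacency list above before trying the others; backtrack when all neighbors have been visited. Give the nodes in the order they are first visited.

F, L, K, H, M, G, E, D, I, C, J, B, A

Visit F
F → L
L → K
K → H
H → M
M → G
G → E
E → D
D → I
I → C
D → J
J → B
D → A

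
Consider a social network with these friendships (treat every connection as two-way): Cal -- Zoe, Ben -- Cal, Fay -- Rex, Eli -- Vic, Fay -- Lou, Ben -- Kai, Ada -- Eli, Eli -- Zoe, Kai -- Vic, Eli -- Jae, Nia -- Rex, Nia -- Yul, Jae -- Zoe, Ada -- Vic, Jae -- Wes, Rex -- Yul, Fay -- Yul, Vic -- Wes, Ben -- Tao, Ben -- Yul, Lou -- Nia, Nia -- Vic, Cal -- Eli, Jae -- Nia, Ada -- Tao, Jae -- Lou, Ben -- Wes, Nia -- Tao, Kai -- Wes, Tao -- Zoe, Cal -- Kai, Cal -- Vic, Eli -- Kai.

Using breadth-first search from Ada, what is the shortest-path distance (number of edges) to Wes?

2

Level 0: Ada
Level 1: Eli, Tao, Vic
Level 2: Ben, Cal, Jae, Kai, Nia, Wes, Zoe
Level 3: Lou, Rex, Yul
Level 4: Fay
Wes first appears at level 2.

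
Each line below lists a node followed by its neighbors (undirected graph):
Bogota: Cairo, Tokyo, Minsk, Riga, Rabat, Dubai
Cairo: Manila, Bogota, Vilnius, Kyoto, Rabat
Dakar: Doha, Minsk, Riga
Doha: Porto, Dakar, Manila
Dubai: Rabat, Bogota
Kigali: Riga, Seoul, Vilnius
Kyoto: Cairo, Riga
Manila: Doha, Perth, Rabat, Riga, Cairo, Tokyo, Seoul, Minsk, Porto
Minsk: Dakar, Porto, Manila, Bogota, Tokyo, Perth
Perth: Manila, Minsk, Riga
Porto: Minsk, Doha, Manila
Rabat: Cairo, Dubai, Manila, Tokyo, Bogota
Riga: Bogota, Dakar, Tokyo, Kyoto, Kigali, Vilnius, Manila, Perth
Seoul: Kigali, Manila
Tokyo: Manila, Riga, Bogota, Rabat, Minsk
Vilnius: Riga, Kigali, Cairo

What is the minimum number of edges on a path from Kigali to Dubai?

3

Level 0: Kigali
Level 1: Riga, Seoul, Vilnius
Level 2: Bogota, Cairo, Dakar, Kyoto, Manila, Perth, Tokyo
Level 3: Doha, Dubai, Minsk, Porto, Rabat
Dubai first appears at level 3.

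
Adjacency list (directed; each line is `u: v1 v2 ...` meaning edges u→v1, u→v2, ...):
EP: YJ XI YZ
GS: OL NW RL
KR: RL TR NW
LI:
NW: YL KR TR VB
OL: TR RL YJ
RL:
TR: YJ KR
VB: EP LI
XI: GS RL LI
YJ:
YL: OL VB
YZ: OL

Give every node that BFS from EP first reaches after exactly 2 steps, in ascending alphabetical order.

GS, LI, OL, RL

Level 0: EP
Level 1: XI, YJ, YZ
Level 2: GS, LI, OL, RL
Level 3: NW, TR
Level 4: KR, VB, YL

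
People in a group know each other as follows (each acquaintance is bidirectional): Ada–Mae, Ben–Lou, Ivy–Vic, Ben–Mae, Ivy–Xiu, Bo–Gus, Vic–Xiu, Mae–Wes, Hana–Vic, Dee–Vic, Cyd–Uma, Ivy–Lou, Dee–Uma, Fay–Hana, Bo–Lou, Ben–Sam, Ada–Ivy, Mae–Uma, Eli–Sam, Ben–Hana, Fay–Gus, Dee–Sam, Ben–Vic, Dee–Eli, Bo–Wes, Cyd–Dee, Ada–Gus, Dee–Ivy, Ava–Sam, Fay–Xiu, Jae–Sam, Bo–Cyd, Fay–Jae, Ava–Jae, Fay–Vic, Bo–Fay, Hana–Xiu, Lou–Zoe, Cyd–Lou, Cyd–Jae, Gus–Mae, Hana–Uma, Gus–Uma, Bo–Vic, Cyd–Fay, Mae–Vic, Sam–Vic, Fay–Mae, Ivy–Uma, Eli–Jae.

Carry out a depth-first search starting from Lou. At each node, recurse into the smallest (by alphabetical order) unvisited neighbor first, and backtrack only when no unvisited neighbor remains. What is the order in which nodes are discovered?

Visit Lou
Lou → Ben
Ben → Hana
Hana → Fay
Fay → Bo
Bo → Cyd
Cyd → Dee
Dee → Eli
Eli → Jae
Jae → Ava
Ava → Sam
Sam → Vic
Vic → Ivy
Ivy → Ada
Ada → Gus
Gus → Mae
Mae → Uma
Mae → Wes
Ivy → Xiu
Lou → Zoe

Lou -> Ben -> Hana -> Fay -> Bo -> Cyd -> Dee -> Eli -> Jae -> Ava -> Sam -> Vic -> Ivy -> Ada -> Gus -> Mae -> Uma -> Wes -> Xiu -> Zoe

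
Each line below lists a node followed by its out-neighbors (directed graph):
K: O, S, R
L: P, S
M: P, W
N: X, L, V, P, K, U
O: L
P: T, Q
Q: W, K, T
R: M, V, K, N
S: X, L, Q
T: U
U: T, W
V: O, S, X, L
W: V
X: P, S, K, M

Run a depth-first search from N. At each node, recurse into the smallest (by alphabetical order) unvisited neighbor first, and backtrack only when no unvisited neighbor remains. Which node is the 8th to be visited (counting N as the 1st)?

U

Visit N
N → K
K → O
O → L
L → P
P → Q
Q → T
T → U
U → W
W → V
V → S
S → X
X → M
K → R

Visit order: N, K, O, L, P, Q, T, U, W, V, S, X, M, R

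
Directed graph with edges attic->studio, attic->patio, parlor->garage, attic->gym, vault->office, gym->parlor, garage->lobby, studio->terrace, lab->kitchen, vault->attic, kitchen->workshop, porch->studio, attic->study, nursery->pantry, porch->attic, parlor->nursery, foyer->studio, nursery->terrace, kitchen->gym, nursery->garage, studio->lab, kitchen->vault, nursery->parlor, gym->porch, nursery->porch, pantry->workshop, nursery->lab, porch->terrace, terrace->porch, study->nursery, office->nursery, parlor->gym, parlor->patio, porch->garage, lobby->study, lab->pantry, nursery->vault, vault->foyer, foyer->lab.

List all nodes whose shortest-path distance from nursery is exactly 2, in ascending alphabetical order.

attic, foyer, gym, kitchen, lobby, office, patio, studio, workshop

Level 0: nursery
Level 1: garage, lab, pantry, parlor, porch, terrace, vault
Level 2: attic, foyer, gym, kitchen, lobby, office, patio, studio, workshop
Level 3: study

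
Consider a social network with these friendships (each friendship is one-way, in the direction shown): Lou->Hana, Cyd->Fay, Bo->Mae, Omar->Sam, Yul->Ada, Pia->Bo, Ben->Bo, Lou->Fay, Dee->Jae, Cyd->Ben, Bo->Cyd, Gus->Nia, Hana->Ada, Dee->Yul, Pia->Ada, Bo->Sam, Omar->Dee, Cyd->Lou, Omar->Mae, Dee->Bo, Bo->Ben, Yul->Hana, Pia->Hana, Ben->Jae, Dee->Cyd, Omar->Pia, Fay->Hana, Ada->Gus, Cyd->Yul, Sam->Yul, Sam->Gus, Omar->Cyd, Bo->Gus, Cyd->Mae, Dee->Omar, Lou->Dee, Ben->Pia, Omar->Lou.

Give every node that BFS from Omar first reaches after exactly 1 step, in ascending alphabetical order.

Level 0: Omar
Level 1: Cyd, Dee, Lou, Mae, Pia, Sam
Level 2: Ada, Ben, Bo, Fay, Gus, Hana, Jae, Yul
Level 3: Nia

Cyd, Dee, Lou, Mae, Pia, Sam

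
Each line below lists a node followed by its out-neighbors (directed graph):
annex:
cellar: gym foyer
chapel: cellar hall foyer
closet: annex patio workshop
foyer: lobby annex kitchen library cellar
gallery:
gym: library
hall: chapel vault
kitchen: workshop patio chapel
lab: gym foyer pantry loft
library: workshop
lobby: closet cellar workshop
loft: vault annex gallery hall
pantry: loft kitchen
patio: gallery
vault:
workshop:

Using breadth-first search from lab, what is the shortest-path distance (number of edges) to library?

2

Level 0: lab
Level 1: foyer, gym, loft, pantry
Level 2: annex, cellar, gallery, hall, kitchen, library, lobby, vault
Level 3: chapel, closet, patio, workshop
library first appears at level 2.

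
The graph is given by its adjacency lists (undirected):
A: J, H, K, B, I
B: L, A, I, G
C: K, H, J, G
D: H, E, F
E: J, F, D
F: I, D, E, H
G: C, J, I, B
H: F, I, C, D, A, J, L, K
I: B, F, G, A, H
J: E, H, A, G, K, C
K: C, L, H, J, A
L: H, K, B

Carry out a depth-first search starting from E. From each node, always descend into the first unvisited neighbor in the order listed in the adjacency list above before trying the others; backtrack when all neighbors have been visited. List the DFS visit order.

Visit E
E → J
J → H
H → F
F → I
I → B
B → L
L → K
K → C
C → G
K → A
F → D

E, J, H, F, I, B, L, K, C, G, A, D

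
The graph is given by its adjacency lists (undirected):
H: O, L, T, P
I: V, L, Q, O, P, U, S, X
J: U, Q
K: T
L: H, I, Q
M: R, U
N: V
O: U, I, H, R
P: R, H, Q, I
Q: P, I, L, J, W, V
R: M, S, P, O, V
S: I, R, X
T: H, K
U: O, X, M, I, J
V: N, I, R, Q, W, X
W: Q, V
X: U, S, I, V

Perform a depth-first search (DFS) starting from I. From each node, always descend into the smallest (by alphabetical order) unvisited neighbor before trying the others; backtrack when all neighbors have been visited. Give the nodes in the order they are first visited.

I -> L -> H -> O -> R -> M -> U -> J -> Q -> P -> V -> N -> W -> X -> S -> T -> K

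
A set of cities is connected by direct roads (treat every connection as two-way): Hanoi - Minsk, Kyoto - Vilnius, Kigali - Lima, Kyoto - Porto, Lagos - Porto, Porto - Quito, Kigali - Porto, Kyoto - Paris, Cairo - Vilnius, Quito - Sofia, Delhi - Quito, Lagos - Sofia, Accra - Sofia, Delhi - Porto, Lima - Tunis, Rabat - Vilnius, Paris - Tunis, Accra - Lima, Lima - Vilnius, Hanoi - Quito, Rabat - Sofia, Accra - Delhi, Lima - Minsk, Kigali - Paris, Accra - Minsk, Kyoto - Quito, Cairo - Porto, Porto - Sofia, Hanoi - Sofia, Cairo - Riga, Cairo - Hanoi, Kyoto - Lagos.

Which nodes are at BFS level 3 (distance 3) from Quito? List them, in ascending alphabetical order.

Lima, Riga, Tunis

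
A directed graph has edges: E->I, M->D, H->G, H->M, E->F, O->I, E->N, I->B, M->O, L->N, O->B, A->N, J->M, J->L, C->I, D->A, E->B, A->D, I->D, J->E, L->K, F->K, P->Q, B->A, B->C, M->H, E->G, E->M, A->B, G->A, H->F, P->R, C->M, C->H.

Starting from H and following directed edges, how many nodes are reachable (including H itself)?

12

BFS from H visits: H, F, G, M, K, A, D, O, B, N, I, C
Reachable nodes: 12 of 18 total.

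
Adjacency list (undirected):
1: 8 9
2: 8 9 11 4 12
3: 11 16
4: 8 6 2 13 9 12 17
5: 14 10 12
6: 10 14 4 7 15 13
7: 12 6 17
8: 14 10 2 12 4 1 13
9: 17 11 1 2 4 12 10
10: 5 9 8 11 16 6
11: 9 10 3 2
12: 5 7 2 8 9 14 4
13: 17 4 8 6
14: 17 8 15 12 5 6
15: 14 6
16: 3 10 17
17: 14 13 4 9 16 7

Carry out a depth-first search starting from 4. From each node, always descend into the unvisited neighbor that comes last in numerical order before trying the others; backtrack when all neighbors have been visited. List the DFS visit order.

4 -> 17 -> 16 -> 10 -> 11 -> 9 -> 12 -> 14 -> 15 -> 6 -> 13 -> 8 -> 2 -> 1 -> 7 -> 5 -> 3

Visit 4
4 → 17
17 → 16
16 → 10
10 → 11
11 → 9
9 → 12
12 → 14
14 → 15
15 → 6
6 → 13
13 → 8
8 → 2
8 → 1
6 → 7
14 → 5
11 → 3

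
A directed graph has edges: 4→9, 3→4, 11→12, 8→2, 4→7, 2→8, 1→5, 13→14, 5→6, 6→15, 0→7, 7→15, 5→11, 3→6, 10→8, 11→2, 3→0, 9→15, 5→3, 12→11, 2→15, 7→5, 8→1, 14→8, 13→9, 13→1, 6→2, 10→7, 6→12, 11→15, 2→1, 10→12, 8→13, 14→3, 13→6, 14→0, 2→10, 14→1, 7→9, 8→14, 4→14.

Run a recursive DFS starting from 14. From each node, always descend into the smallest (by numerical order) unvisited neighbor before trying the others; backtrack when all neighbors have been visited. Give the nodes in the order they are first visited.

14 → 0 → 7 → 5 → 3 → 4 → 9 → 15 → 6 → 2 → 1 → 8 → 13 → 10 → 12 → 11

Visit 14
14 → 0
0 → 7
7 → 5
5 → 3
3 → 4
4 → 9
9 → 15
3 → 6
6 → 2
2 → 1
2 → 8
8 → 13
2 → 10
10 → 12
12 → 11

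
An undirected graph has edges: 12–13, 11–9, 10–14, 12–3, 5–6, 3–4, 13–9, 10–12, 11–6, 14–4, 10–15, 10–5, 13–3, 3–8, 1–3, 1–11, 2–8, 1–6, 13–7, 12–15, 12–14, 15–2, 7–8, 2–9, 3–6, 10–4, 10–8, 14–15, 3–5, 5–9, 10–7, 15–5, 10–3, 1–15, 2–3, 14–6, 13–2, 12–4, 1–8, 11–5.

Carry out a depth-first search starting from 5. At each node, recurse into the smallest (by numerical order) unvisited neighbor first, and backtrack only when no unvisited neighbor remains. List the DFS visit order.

5, 3, 1, 6, 11, 9, 2, 8, 7, 10, 4, 12, 13, 14, 15

Visit 5
5 → 3
3 → 1
1 → 6
6 → 11
11 → 9
9 → 2
2 → 8
8 → 7
7 → 10
10 → 4
4 → 12
12 → 13
12 → 14
14 → 15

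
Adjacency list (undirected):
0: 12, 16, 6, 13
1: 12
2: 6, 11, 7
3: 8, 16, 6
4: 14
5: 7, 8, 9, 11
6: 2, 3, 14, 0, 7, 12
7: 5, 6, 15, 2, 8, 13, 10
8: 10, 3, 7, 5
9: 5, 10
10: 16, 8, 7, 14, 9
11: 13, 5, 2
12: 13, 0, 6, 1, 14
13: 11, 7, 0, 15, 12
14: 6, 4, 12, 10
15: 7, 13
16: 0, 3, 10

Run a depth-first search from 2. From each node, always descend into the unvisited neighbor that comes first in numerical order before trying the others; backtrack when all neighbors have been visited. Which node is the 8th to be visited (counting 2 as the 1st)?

5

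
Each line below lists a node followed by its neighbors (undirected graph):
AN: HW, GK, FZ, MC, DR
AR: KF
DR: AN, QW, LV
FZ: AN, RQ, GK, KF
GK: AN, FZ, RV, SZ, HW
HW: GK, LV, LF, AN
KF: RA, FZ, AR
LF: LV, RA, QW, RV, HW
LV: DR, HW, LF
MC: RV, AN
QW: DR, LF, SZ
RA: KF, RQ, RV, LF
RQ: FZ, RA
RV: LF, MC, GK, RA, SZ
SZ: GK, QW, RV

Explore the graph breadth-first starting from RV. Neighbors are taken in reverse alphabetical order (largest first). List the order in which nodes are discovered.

Visit RV; enqueue SZ, RA, MC, LF, GK → queue [SZ, RA, MC, LF, GK]
Visit SZ; enqueue QW → queue [RA, MC, LF, GK, QW]
Visit RA; enqueue RQ, KF → queue [MC, LF, GK, QW, RQ, KF]
Visit MC; enqueue AN → queue [LF, GK, QW, RQ, KF, AN]
Visit LF; enqueue LV, HW → queue [GK, QW, RQ, KF, AN, LV, HW]
Visit GK; enqueue FZ → queue [QW, RQ, KF, AN, LV, HW, FZ]
Visit QW; enqueue DR → queue [RQ, KF, AN, LV, HW, FZ, DR]
Visit RQ → queue [KF, AN, LV, HW, FZ, DR]
Visit KF; enqueue AR → queue [AN, LV, HW, FZ, DR, AR]
Visit AN → queue [LV, HW, FZ, DR, AR]
Visit LV → queue [HW, FZ, DR, AR]
Visit HW → queue [FZ, DR, AR]
Visit FZ → queue [DR, AR]
Visit DR → queue [AR]
Visit AR → queue []

RV -> SZ -> RA -> MC -> LF -> GK -> QW -> RQ -> KF -> AN -> LV -> HW -> FZ -> DR -> AR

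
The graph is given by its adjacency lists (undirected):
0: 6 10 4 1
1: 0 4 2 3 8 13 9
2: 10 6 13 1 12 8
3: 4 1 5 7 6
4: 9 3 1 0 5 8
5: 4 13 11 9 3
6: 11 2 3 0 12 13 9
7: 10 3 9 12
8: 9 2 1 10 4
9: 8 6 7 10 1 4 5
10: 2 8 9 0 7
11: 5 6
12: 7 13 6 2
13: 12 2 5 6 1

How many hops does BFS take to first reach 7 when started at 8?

2

Level 0: 8
Level 1: 1, 2, 4, 9, 10
Level 2: 0, 3, 5, 6, 7, 12, 13
Level 3: 11
7 first appears at level 2.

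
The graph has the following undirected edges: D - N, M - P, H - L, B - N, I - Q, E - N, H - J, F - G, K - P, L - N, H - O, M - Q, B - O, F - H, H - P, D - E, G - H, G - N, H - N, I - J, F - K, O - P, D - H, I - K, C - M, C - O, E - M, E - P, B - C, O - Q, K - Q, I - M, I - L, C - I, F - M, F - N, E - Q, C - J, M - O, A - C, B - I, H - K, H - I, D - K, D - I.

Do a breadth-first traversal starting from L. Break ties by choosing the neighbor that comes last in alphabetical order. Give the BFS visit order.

L, N, I, H, G, F, E, D, B, Q, M, K, J, C, P, O, A

Visit L; enqueue N, I, H → queue [N, I, H]
Visit N; enqueue G, F, E, D, B → queue [I, H, G, F, E, D, B]
Visit I; enqueue Q, M, K, J, C → queue [H, G, F, E, D, B, Q, M, K, J, C]
Visit H; enqueue P, O → queue [G, F, E, D, B, Q, M, K, J, C, P, O]
Visit G → queue [F, E, D, B, Q, M, K, J, C, P, O]
Visit F → queue [E, D, B, Q, M, K, J, C, P, O]
Visit E → queue [D, B, Q, M, K, J, C, P, O]
Visit D → queue [B, Q, M, K, J, C, P, O]
Visit B → queue [Q, M, K, J, C, P, O]
Visit Q → queue [M, K, J, C, P, O]
Visit M → queue [K, J, C, P, O]
Visit K → queue [J, C, P, O]
Visit J → queue [C, P, O]
Visit C; enqueue A → queue [P, O, A]
Visit P → queue [O, A]
Visit O → queue [A]
Visit A → queue []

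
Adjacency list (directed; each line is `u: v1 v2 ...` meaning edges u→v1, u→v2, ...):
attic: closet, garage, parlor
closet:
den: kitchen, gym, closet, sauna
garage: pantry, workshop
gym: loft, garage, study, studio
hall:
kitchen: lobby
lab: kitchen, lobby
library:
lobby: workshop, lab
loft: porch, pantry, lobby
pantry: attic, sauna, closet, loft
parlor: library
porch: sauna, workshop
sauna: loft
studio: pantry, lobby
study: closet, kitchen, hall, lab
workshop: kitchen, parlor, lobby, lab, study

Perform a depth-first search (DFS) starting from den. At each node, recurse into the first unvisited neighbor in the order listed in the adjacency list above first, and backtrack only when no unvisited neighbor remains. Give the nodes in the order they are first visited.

Visit den
den → kitchen
kitchen → lobby
lobby → workshop
workshop → parlor
parlor → library
workshop → lab
workshop → study
study → closet
study → hall
den → gym
gym → loft
loft → porch
porch → sauna
loft → pantry
pantry → attic
attic → garage
gym → studio

den, kitchen, lobby, workshop, parlor, library, lab, study, closet, hall, gym, loft, porch, sauna, pantry, attic, garage, studio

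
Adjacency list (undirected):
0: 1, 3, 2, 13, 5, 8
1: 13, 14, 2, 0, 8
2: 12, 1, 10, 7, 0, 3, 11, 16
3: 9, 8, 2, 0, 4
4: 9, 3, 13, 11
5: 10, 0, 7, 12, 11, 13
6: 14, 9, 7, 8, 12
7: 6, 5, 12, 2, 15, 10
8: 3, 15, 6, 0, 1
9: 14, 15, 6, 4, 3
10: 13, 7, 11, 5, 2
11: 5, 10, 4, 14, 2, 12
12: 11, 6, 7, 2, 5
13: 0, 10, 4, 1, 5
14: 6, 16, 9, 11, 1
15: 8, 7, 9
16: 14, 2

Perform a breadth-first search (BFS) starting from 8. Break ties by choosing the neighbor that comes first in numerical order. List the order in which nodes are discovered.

Visit 8; enqueue 0, 1, 3, 6, 15 → queue [0, 1, 3, 6, 15]
Visit 0; enqueue 2, 5, 13 → queue [1, 3, 6, 15, 2, 5, 13]
Visit 1; enqueue 14 → queue [3, 6, 15, 2, 5, 13, 14]
Visit 3; enqueue 4, 9 → queue [6, 15, 2, 5, 13, 14, 4, 9]
Visit 6; enqueue 7, 12 → queue [15, 2, 5, 13, 14, 4, 9, 7, 12]
Visit 15 → queue [2, 5, 13, 14, 4, 9, 7, 12]
Visit 2; enqueue 10, 11, 16 → queue [5, 13, 14, 4, 9, 7, 12, 10, 11, 16]
Visit 5 → queue [13, 14, 4, 9, 7, 12, 10, 11, 16]
Visit 13 → queue [14, 4, 9, 7, 12, 10, 11, 16]
Visit 14 → queue [4, 9, 7, 12, 10, 11, 16]
Visit 4 → queue [9, 7, 12, 10, 11, 16]
Visit 9 → queue [7, 12, 10, 11, 16]
Visit 7 → queue [12, 10, 11, 16]
Visit 12 → queue [10, 11, 16]
Visit 10 → queue [11, 16]
Visit 11 → queue [16]
Visit 16 → queue []

8, 0, 1, 3, 6, 15, 2, 5, 13, 14, 4, 9, 7, 12, 10, 11, 16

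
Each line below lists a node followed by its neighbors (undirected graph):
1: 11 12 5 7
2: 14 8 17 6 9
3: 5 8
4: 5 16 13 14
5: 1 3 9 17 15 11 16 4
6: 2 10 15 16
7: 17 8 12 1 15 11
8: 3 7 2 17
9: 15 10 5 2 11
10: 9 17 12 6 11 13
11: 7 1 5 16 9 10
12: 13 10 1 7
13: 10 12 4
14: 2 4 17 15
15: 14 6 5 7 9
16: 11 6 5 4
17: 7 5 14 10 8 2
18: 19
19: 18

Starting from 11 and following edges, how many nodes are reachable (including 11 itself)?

17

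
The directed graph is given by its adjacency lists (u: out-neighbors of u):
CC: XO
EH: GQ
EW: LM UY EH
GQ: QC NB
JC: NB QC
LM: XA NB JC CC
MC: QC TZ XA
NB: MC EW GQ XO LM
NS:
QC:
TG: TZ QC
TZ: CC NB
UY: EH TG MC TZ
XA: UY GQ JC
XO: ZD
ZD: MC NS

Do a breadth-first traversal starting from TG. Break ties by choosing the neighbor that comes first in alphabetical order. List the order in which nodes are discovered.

TG → QC → TZ → CC → NB → XO → EW → GQ → LM → MC → ZD → EH → UY → JC → XA → NS

Visit TG; enqueue QC, TZ → queue [QC, TZ]
Visit QC → queue [TZ]
Visit TZ; enqueue CC, NB → queue [CC, NB]
Visit CC; enqueue XO → queue [NB, XO]
Visit NB; enqueue EW, GQ, LM, MC → queue [XO, EW, GQ, LM, MC]
Visit XO; enqueue ZD → queue [EW, GQ, LM, MC, ZD]
Visit EW; enqueue EH, UY → queue [GQ, LM, MC, ZD, EH, UY]
Visit GQ → queue [LM, MC, ZD, EH, UY]
Visit LM; enqueue JC, XA → queue [MC, ZD, EH, UY, JC, XA]
Visit MC → queue [ZD, EH, UY, JC, XA]
Visit ZD; enqueue NS → queue [EH, UY, JC, XA, NS]
Visit EH → queue [UY, JC, XA, NS]
Visit UY → queue [JC, XA, NS]
Visit JC → queue [XA, NS]
Visit XA → queue [NS]
Visit NS → queue []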